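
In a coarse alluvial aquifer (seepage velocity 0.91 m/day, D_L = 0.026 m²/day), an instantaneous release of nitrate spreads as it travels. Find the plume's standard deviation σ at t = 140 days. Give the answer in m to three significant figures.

Dispersive spreading gives a Gaussian with σ² = 2Dt; advection only shifts the center.
σ = √(2 × 0.026 × 140) = 2.70 m.

2.70 m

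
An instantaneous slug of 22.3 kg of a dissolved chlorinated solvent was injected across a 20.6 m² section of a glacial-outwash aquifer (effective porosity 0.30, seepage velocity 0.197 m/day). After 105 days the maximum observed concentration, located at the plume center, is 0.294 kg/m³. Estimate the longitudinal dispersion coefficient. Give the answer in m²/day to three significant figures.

0.114 m²/day

At the plume center C_max = M/(n_e·A·√(4πDt)), so D = M²/(4πt·(n_e·A·C_max)²).
n_e·A·C_max = 0.30 × 20.6 × 0.294 = 1.817 kg/m.
D = 22.3²/(4π × 105 × 1.817²) = 0.114 m²/day.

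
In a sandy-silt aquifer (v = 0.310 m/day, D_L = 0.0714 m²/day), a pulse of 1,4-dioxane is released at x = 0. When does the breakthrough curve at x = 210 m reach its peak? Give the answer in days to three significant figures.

For the 1D instantaneous-source solution, setting ∂C/∂t = 0 at fixed x gives v²t² + 2Dt − x² = 0, so t = (√(D² + v²x²) − D)/v².
√(D² + v²x²) = √(0.0714² + 0.310² × 210²) = 65.10; v² = 0.0961.
t = (65.10 − 0.0714)/0.0961 = 677 days (vs. the pure-advection estimate x/v = 677 d).

677 days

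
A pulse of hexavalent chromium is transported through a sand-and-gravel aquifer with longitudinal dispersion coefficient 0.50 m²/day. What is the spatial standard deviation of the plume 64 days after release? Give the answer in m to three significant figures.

Dispersive spreading gives a Gaussian with σ² = 2Dt; advection only shifts the center.
σ = √(2 × 0.50 × 64) = 8.00 m.

8.00 m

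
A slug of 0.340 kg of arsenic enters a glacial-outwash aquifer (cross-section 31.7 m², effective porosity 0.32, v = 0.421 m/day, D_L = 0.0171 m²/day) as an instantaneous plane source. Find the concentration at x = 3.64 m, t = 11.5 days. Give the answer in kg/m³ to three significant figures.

For an instantaneous plane source, C(x,t) = M/(n_e·A·√(4πDt)) · exp(−(x−vt)²/(4Dt)), with n_e·A the pore (flow) area.
Plume center vt = 0.421 × 11.5 = 4.8415 m, so the well at 3.64 m is 1.2015 m upgradient of the peak.
√(4πDt) = 1.572 m, giving peak height M/(n_e·A·√(4πDt)) = 0.340/(0.32 × 31.7 × 1.572) = 0.02132 kg/m³.
(x−vt)²/(4Dt) = (-1.2015)²/(4 × 0.0171 × 11.5) = 1.835; exp(−1.835) = 0.1596.
C = 0.02132 × 0.1596 = 0.00340 kg/m³.

0.00340 kg/m³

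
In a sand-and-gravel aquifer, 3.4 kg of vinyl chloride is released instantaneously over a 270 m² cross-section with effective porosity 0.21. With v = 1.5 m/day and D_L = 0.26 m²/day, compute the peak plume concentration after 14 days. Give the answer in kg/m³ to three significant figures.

The peak of an instantaneous 1D plume sits at x = vt; there the Gaussian factor is 1 and C_max = M/(n_e·A·√(4πDt)), where n_e·A is the pore area the mass is dissolved in.
√(4πDt) = √(4π × 0.26 × 14) = 6.763 m, so C_max = 3.4/(0.21 × 270 × 6.763) = 0.00887 kg/m³.

0.00887 kg/m³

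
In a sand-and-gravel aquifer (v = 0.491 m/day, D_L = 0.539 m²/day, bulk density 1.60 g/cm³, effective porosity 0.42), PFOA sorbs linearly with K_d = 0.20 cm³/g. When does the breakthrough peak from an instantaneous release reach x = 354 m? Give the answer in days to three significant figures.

1270 days

Retardation factor R = 1 + ρ_b·K_d/n = 1 + 1.60 × 0.20/0.42 = 1.762.
Sorption retards both mechanisms: v_R = v/R = 0.2787 m/day, D_R = D/R = 0.3059 m²/day.
Peak time from v_R²t² + 2D_R t − x² = 0: t = (√(D_R² + v_R²x²) − D_R)/v_R².
√(D_R² + v_R²x²) = √(0.3059² + 0.2787² × 354²) = 98.66; v_R² = 0.07767.
t = (98.66 − 0.3059)/0.07767 = 1270 days.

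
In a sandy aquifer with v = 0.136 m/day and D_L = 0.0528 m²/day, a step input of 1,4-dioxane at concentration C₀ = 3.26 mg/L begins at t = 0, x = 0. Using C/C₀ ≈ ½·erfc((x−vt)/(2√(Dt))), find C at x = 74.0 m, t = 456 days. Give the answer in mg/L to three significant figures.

For a continuous step input, C/C₀ ≈ ½·erfc((x−vt)/(2√(Dt))).
vt = 0.136 × 456 = 62.016 m and 2√(Dt) = 2√(0.0528 × 456) = 9.814 m.
Argument (x−vt)/(2√(Dt)) = (74.0 − 62.016)/9.814 = 1.221; ½·erfc(1.221) = 0.04211.
C = 3.26 × 0.04211 = 0.137 mg/L.

0.137 mg/L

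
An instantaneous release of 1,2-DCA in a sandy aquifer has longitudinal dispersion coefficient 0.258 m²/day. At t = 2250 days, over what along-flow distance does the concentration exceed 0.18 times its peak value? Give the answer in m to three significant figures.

126 m

The plume is Gaussian with σ = √(2Dt) = √(2 × 0.258 × 2250) = 34.07 m.
C/C_peak = exp(−Δx²/(2σ²)) = 0.18 ⇒ Δx = σ·√(−2 ln 0.18) = 34.07 × 1.852 = 63.10 m.
Width = 2Δx = 126 m.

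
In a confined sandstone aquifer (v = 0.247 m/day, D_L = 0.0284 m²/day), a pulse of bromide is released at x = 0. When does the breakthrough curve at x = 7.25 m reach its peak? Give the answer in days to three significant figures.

For the 1D instantaneous-source solution, setting ∂C/∂t = 0 at fixed x gives v²t² + 2Dt − x² = 0, so t = (√(D² + v²x²) − D)/v².
√(D² + v²x²) = √(0.0284² + 0.247² × 7.25²) = 1.791; v² = 0.061009.
t = (1.791 − 0.0284)/0.061009 = 28.9 days (vs. the pure-advection estimate x/v = 29.4 d).

28.9 days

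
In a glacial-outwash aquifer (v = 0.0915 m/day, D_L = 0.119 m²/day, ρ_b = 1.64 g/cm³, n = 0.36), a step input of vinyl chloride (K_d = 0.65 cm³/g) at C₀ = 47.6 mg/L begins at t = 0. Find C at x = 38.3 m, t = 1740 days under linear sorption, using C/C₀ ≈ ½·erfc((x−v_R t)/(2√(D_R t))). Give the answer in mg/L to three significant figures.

Retardation factor R = 1 + ρ_b·K_d/n = 1 + 1.64 × 0.65/0.36 = 3.961.
Sorption retards both mechanisms: v_R = v/R = 0.02310 m/day, D_R = D/R = 0.03004 m²/day.
v_R·t = 0.02310 × 1740 = 40.194 m; 2√(D_R t) = 14.46 m; argument = (38.3 − 40.194)/14.46 = -0.1310.
C = C₀ × ½·erfc(-0.1310) = 47.6 × 0.5735 = 27.3 mg/L.

27.3 mg/L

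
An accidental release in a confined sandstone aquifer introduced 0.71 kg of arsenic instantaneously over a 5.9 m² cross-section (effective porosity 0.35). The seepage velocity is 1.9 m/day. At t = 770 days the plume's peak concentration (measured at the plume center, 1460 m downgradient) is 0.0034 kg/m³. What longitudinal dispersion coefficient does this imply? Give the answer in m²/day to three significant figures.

1.06 m²/day

At the plume center C_max = M/(n_e·A·√(4πDt)), so D = M²/(4πt·(n_e·A·C_max)²).
n_e·A·C_max = 0.35 × 5.9 × 0.0034 = 0.007021 kg/m.
D = 0.71²/(4π × 770 × 0.007021²) = 1.06 m²/day.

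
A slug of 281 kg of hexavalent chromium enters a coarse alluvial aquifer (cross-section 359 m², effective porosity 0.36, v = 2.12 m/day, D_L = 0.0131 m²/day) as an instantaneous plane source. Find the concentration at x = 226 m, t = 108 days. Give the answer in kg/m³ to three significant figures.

For an instantaneous plane source, C(x,t) = M/(n_e·A·√(4πDt)) · exp(−(x−vt)²/(4Dt)), with n_e·A the pore (flow) area.
Plume center vt = 2.12 × 108 = 228.96 m, so the well at 226 m is 2.96 m upgradient of the peak.
√(4πDt) = 4.217 m, giving peak height M/(n_e·A·√(4πDt)) = 281/(0.36 × 359 × 4.217) = 0.5156 kg/m³.
(x−vt)²/(4Dt) = (-2.96)²/(4 × 0.0131 × 108) = 1.548; exp(−1.548) = 0.2127.
C = 0.5156 × 0.2127 = 0.110 kg/m³.

0.110 kg/m³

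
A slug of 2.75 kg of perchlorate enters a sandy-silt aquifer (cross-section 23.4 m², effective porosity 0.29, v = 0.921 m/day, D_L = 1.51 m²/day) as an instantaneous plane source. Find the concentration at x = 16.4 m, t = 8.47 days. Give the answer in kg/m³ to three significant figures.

0.00753 kg/m³

For an instantaneous plane source, C(x,t) = M/(n_e·A·√(4πDt)) · exp(−(x−vt)²/(4Dt)), with n_e·A the pore (flow) area.
Plume center vt = 0.921 × 8.47 = 7.80087 m, so the well at 16.4 m is 8.59913 m downgradient of the peak.
√(4πDt) = 12.68 m, giving peak height M/(n_e·A·√(4πDt)) = 2.75/(0.29 × 23.4 × 12.68) = 0.03196 kg/m³.
(x−vt)²/(4Dt) = (8.59913)²/(4 × 1.51 × 8.47) = 1.445; exp(−1.445) = 0.2357.
C = 0.03196 × 0.2357 = 0.00753 kg/m³.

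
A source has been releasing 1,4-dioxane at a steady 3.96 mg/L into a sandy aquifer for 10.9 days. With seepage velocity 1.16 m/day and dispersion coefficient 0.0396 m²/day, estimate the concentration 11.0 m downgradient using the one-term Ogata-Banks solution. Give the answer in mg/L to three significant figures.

For a continuous step input, C/C₀ ≈ ½·erfc((x−vt)/(2√(Dt))).
vt = 1.16 × 10.9 = 12.644 m and 2√(Dt) = 2√(0.0396 × 10.9) = 1.314 m.
Argument (x−vt)/(2√(Dt)) = (11.0 − 12.644)/1.314 = -1.251; ½·erfc(-1.251) = 0.9616.
C = 3.96 × 0.9616 = 3.81 mg/L.

3.81 mg/L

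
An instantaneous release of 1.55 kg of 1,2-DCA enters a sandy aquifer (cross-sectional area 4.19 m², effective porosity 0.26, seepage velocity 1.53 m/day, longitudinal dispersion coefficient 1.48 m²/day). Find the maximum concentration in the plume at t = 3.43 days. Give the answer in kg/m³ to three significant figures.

0.178 kg/m³

The peak of an instantaneous 1D plume sits at x = vt; there the Gaussian factor is 1 and C_max = M/(n_e·A·√(4πDt)), where n_e·A is the pore area the mass is dissolved in.
√(4πDt) = √(4π × 1.48 × 3.43) = 7.987 m, so C_max = 1.55/(0.26 × 4.19 × 7.987) = 0.178 kg/m³.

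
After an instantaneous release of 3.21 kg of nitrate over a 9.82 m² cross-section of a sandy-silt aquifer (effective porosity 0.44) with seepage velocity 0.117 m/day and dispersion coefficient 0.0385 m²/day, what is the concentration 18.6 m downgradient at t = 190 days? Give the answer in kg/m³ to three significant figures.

0.0494 kg/m³

For an instantaneous plane source, C(x,t) = M/(n_e·A·√(4πDt)) · exp(−(x−vt)²/(4Dt)), with n_e·A the pore (flow) area.
Plume center vt = 0.117 × 190 = 22.23 m, so the well at 18.6 m is 3.63 m upgradient of the peak.
√(4πDt) = 9.588 m, giving peak height M/(n_e·A·√(4πDt)) = 3.21/(0.44 × 9.82 × 9.588) = 0.07748 kg/m³.
(x−vt)²/(4Dt) = (-3.63)²/(4 × 0.0385 × 190) = 0.4503; exp(−0.4503) = 0.6374.
C = 0.07748 × 0.6374 = 0.0494 kg/m³.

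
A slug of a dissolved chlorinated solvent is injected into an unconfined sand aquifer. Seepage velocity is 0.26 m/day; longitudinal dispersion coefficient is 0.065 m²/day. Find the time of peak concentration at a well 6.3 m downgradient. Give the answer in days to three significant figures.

For the 1D instantaneous-source solution, setting ∂C/∂t = 0 at fixed x gives v²t² + 2Dt − x² = 0, so t = (√(D² + v²x²) − D)/v².
√(D² + v²x²) = √(0.065² + 0.26² × 6.3²) = 1.639; v² = 0.0676.
t = (1.639 − 0.065)/0.0676 = 23.3 days (vs. the pure-advection estimate x/v = 24.2 d).

23.3 days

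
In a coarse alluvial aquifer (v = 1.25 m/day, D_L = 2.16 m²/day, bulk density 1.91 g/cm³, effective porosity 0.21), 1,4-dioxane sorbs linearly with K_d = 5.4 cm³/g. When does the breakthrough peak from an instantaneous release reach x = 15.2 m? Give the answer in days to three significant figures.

Retardation factor R = 1 + ρ_b·K_d/n = 1 + 1.91 × 5.4/0.21 = 50.11.
Sorption retards both mechanisms: v_R = v/R = 0.02495 m/day, D_R = D/R = 0.04311 m²/day.
Peak time from v_R²t² + 2D_R t − x² = 0: t = (√(D_R² + v_R²x²) − D_R)/v_R².
√(D_R² + v_R²x²) = √(0.04311² + 0.02495² × 15.2²) = 0.3817; v_R² = 0.0006225.
t = (0.3817 − 0.04311)/0.0006225 = 544 days.

544 days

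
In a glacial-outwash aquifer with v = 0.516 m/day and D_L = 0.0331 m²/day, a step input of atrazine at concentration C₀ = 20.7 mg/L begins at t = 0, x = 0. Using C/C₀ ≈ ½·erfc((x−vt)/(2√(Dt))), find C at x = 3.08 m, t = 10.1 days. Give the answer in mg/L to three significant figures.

20.6 mg/L

For a continuous step input, C/C₀ ≈ ½·erfc((x−vt)/(2√(Dt))).
vt = 0.516 × 10.1 = 5.2116 m and 2√(Dt) = 2√(0.0331 × 10.1) = 1.156 m.
Argument (x−vt)/(2√(Dt)) = (3.08 − 5.2116)/1.156 = -1.844; ½·erfc(-1.844) = 0.9954.
C = 20.7 × 0.9954 = 20.6 mg/L.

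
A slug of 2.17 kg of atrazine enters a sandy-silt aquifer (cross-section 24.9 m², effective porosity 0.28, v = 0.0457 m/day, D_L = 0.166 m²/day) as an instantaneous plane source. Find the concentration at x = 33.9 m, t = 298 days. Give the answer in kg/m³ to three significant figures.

0.00156 kg/m³

For an instantaneous plane source, C(x,t) = M/(n_e·A·√(4πDt)) · exp(−(x−vt)²/(4Dt)), with n_e·A the pore (flow) area.
Plume center vt = 0.0457 × 298 = 13.6186 m, so the well at 33.9 m is 20.2814 m downgradient of the peak.
√(4πDt) = 24.93 m, giving peak height M/(n_e·A·√(4πDt)) = 2.17/(0.28 × 24.9 × 24.93) = 0.01248 kg/m³.
(x−vt)²/(4Dt) = (20.2814)²/(4 × 0.166 × 298) = 2.079; exp(−2.079) = 0.1251.
C = 0.01248 × 0.1251 = 0.00156 kg/m³.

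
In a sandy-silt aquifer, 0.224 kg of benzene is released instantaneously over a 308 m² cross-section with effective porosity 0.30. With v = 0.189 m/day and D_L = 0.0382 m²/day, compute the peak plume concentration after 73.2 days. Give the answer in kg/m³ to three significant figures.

0.000409 kg/m³

The peak of an instantaneous 1D plume sits at x = vt; there the Gaussian factor is 1 and C_max = M/(n_e·A·√(4πDt)), where n_e·A is the pore area the mass is dissolved in.
√(4πDt) = √(4π × 0.0382 × 73.2) = 5.928 m, so C_max = 0.224/(0.30 × 308 × 5.928) = 0.000409 kg/m³.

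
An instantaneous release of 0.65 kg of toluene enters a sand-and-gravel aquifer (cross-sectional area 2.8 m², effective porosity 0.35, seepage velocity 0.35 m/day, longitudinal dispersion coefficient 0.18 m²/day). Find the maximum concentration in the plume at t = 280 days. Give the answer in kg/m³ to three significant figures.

The peak of an instantaneous 1D plume sits at x = vt; there the Gaussian factor is 1 and C_max = M/(n_e·A·√(4πDt)), where n_e·A is the pore area the mass is dissolved in.
√(4πDt) = √(4π × 0.18 × 280) = 25.17 m, so C_max = 0.65/(0.35 × 2.8 × 25.17) = 0.0264 kg/m³.

0.0264 kg/m³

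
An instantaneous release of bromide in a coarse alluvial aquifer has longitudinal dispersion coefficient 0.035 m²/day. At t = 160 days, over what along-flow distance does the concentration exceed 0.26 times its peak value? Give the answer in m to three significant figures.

11.0 m

The plume is Gaussian with σ = √(2Dt) = √(2 × 0.035 × 160) = 3.347 m.
C/C_peak = exp(−Δx²/(2σ²)) = 0.26 ⇒ Δx = σ·√(−2 ln 0.26) = 3.347 × 1.641 = 5.492 m.
Width = 2Δx = 11.0 m.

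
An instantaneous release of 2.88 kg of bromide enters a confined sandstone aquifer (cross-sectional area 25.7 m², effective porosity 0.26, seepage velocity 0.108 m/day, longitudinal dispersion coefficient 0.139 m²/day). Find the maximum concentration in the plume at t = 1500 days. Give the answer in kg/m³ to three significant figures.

The peak of an instantaneous 1D plume sits at x = vt; there the Gaussian factor is 1 and C_max = M/(n_e·A·√(4πDt)), where n_e·A is the pore area the mass is dissolved in.
√(4πDt) = √(4π × 0.139 × 1500) = 51.19 m, so C_max = 2.88/(0.26 × 25.7 × 51.19) = 0.00842 kg/m³.

0.00842 kg/m³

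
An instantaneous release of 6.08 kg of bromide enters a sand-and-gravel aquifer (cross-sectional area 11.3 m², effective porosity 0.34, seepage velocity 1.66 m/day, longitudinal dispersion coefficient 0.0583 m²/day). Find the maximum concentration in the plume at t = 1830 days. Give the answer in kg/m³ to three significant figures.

0.0432 kg/m³

The peak of an instantaneous 1D plume sits at x = vt; there the Gaussian factor is 1 and C_max = M/(n_e·A·√(4πDt)), where n_e·A is the pore area the mass is dissolved in.
√(4πDt) = √(4π × 0.0583 × 1830) = 36.62 m, so C_max = 6.08/(0.34 × 11.3 × 36.62) = 0.0432 kg/m³.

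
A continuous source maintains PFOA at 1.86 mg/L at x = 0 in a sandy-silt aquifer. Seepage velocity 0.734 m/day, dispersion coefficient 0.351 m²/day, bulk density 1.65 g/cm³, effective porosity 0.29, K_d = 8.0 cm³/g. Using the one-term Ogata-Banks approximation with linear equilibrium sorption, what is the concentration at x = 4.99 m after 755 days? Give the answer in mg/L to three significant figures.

Retardation factor R = 1 + ρ_b·K_d/n = 1 + 1.65 × 8.0/0.29 = 46.52.
Sorption retards both mechanisms: v_R = v/R = 0.01578 m/day, D_R = D/R = 0.007545 m²/day.
v_R·t = 0.01578 × 755 = 11.9139 m; 2√(D_R t) = 4.773 m; argument = (4.99 − 11.9139)/4.773 = -1.451.
C = C₀ × ½·erfc(-1.451) = 1.86 × 0.9799 = 1.82 mg/L.

1.82 mg/L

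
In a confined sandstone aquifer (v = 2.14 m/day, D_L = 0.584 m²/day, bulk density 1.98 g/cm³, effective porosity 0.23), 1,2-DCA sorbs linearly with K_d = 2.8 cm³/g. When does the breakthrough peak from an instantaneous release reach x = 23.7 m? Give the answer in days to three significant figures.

275 days

Retardation factor R = 1 + ρ_b·K_d/n = 1 + 1.98 × 2.8/0.23 = 25.10.
Sorption retards both mechanisms: v_R = v/R = 0.08526 m/day, D_R = D/R = 0.02327 m²/day.
Peak time from v_R²t² + 2D_R t − x² = 0: t = (√(D_R² + v_R²x²) − D_R)/v_R².
√(D_R² + v_R²x²) = √(0.02327² + 0.08526² × 23.7²) = 2.021; v_R² = 0.007269.
t = (2.021 − 0.02327)/0.007269 = 275 days.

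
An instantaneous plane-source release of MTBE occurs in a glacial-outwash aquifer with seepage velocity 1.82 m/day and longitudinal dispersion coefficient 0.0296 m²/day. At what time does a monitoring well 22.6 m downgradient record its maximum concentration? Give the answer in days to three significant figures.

For the 1D instantaneous-source solution, setting ∂C/∂t = 0 at fixed x gives v²t² + 2Dt − x² = 0, so t = (√(D² + v²x²) − D)/v².
√(D² + v²x²) = √(0.0296² + 1.82² × 22.6²) = 41.13; v² = 3.3124.
t = (41.13 − 0.0296)/3.3124 = 12.4 days (vs. the pure-advection estimate x/v = 12.4 d).

12.4 days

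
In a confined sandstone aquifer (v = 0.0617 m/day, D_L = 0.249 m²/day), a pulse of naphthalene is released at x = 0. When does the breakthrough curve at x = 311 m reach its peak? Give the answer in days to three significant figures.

4980 days

For the 1D instantaneous-source solution, setting ∂C/∂t = 0 at fixed x gives v²t² + 2Dt − x² = 0, so t = (√(D² + v²x²) − D)/v².
√(D² + v²x²) = √(0.249² + 0.0617² × 311²) = 19.19; v² = 0.00380689.
t = (19.19 − 0.249)/0.00380689 = 4980 days (vs. the pure-advection estimate x/v = 5040 d).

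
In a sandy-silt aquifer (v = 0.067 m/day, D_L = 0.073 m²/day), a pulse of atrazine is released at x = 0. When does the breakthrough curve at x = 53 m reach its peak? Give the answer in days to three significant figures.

For the 1D instantaneous-source solution, setting ∂C/∂t = 0 at fixed x gives v²t² + 2Dt − x² = 0, so t = (√(D² + v²x²) − D)/v².
√(D² + v²x²) = √(0.073² + 0.067² × 53²) = 3.552; v² = 0.004489.
t = (3.552 − 0.073)/0.004489 = 775 days (vs. the pure-advection estimate x/v = 791 d).

775 days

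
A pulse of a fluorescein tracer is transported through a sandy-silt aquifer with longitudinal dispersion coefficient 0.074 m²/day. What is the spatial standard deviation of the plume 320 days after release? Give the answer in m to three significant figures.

6.88 m

Dispersive spreading gives a Gaussian with σ² = 2Dt; advection only shifts the center.
σ = √(2 × 0.074 × 320) = 6.88 m.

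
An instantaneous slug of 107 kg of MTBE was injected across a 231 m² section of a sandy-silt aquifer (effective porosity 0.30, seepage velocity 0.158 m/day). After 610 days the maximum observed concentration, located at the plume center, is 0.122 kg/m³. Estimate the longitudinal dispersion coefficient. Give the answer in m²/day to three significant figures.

0.0209 m²/day

At the plume center C_max = M/(n_e·A·√(4πDt)), so D = M²/(4πt·(n_e·A·C_max)²).
n_e·A·C_max = 0.30 × 231 × 0.122 = 8.455 kg/m.
D = 107²/(4π × 610 × 8.455²) = 0.0209 m²/day.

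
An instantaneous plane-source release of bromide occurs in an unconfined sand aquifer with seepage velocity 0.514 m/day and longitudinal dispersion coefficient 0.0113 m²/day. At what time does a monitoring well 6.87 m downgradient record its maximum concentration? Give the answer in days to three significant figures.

13.3 days

For the 1D instantaneous-source solution, setting ∂C/∂t = 0 at fixed x gives v²t² + 2Dt − x² = 0, so t = (√(D² + v²x²) − D)/v².
√(D² + v²x²) = √(0.0113² + 0.514² × 6.87²) = 3.531; v² = 0.264196.
t = (3.531 − 0.0113)/0.264196 = 13.3 days (vs. the pure-advection estimate x/v = 13.4 d).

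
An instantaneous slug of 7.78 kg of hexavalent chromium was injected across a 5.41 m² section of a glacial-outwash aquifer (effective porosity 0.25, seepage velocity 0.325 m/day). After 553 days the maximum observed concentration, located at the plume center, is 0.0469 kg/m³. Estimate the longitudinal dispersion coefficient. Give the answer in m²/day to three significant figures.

2.16 m²/day

At the plume center C_max = M/(n_e·A·√(4πDt)), so D = M²/(4πt·(n_e·A·C_max)²).
n_e·A·C_max = 0.25 × 5.41 × 0.0469 = 0.06343 kg/m.
D = 7.78²/(4π × 553 × 0.06343²) = 2.16 m²/day.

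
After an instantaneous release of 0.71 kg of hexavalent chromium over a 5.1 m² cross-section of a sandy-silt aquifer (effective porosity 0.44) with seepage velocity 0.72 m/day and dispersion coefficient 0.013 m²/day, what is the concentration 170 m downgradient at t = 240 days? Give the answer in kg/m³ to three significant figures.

For an instantaneous plane source, C(x,t) = M/(n_e·A·√(4πDt)) · exp(−(x−vt)²/(4Dt)), with n_e·A the pore (flow) area.
Plume center vt = 0.72 × 240 = 172.8 m, so the well at 170 m is 2.8 m upgradient of the peak.
√(4πDt) = 6.262 m, giving peak height M/(n_e·A·√(4πDt)) = 0.71/(0.44 × 5.1 × 6.262) = 0.05053 kg/m³.
(x−vt)²/(4Dt) = (-2.8)²/(4 × 0.013 × 240) = 0.6282; exp(−0.6282) = 0.5336.
C = 0.05053 × 0.5336 = 0.0270 kg/m³.

0.0270 kg/m³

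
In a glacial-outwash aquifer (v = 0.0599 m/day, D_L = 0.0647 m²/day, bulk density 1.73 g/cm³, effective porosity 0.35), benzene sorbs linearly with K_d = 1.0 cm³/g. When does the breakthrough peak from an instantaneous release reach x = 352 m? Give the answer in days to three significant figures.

Retardation factor R = 1 + ρ_b·K_d/n = 1 + 1.73 × 1.0/0.35 = 5.943.
Sorption retards both mechanisms: v_R = v/R = 0.01008 m/day, D_R = D/R = 0.01089 m²/day.
Peak time from v_R²t² + 2D_R t − x² = 0: t = (√(D_R² + v_R²x²) − D_R)/v_R².
√(D_R² + v_R²x²) = √(0.01089² + 0.01008² × 352²) = 3.548; v_R² = 0.0001016.
t = (3.548 − 0.01089)/0.0001016 = 34800 days.

34800 days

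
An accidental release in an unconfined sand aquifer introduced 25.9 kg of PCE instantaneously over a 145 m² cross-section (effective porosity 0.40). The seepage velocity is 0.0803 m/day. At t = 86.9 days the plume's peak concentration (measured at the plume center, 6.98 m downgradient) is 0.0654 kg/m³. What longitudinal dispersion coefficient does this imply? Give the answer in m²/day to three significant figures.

0.0427 m²/day

At the plume center C_max = M/(n_e·A·√(4πDt)), so D = M²/(4πt·(n_e·A·C_max)²).
n_e·A·C_max = 0.40 × 145 × 0.0654 = 3.793 kg/m.
D = 25.9²/(4π × 86.9 × 3.793²) = 0.0427 m²/day.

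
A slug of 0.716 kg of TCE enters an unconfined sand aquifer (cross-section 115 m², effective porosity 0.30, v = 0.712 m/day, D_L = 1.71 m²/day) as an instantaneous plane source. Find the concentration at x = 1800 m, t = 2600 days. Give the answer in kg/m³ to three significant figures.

For an instantaneous plane source, C(x,t) = M/(n_e·A·√(4πDt)) · exp(−(x−vt)²/(4Dt)), with n_e·A the pore (flow) area.
Plume center vt = 0.712 × 2600 = 1851.2 m, so the well at 1800 m is 51.2 m upgradient of the peak.
√(4πDt) = 236.4 m, giving peak height M/(n_e·A·√(4πDt)) = 0.716/(0.30 × 115 × 236.4) = 8.779e-05 kg/m³.
(x−vt)²/(4Dt) = (-51.2)²/(4 × 1.71 × 2600) = 0.1474; exp(−0.1474) = 0.8629.
C = 8.779e-05 × 0.8629 = 7.58e-05 kg/m³.

7.58e-05 kg/m³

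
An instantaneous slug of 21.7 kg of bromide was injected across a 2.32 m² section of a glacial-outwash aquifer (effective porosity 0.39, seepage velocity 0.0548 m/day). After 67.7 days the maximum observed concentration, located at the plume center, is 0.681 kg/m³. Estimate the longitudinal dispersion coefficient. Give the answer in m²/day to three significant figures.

At the plume center C_max = M/(n_e·A·√(4πDt)), so D = M²/(4πt·(n_e·A·C_max)²).
n_e·A·C_max = 0.39 × 2.32 × 0.681 = 0.6162 kg/m.
D = 21.7²/(4π × 67.7 × 0.6162²) = 1.46 m²/day.

1.46 m²/day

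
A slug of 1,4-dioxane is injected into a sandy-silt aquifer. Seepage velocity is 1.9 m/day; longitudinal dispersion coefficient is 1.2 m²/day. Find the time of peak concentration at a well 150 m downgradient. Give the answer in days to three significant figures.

For the 1D instantaneous-source solution, setting ∂C/∂t = 0 at fixed x gives v²t² + 2Dt − x² = 0, so t = (√(D² + v²x²) − D)/v².
√(D² + v²x²) = √(1.2² + 1.9² × 150²) = 285.0; v² = 3.61.
t = (285.0 − 1.2)/3.61 = 78.6 days (vs. the pure-advection estimate x/v = 78.9 d).

78.6 days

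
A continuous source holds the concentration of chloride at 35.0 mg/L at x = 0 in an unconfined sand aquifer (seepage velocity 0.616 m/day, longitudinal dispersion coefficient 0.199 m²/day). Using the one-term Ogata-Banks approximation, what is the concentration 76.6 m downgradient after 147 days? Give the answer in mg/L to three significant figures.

For a continuous step input, C/C₀ ≈ ½·erfc((x−vt)/(2√(Dt))).
vt = 0.616 × 147 = 90.552 m and 2√(Dt) = 2√(0.199 × 147) = 10.82 m.
Argument (x−vt)/(2√(Dt)) = (76.6 − 90.552)/10.82 = -1.289; ½·erfc(-1.289) = 0.9658.
C = 35.0 × 0.9658 = 33.8 mg/L.

33.8 mg/L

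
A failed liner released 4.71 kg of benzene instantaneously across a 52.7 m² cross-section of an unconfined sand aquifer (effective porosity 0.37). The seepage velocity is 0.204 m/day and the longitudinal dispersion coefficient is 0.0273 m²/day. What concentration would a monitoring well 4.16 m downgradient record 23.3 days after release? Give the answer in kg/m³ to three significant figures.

0.0744 kg/m³

For an instantaneous plane source, C(x,t) = M/(n_e·A·√(4πDt)) · exp(−(x−vt)²/(4Dt)), with n_e·A the pore (flow) area.
Plume center vt = 0.204 × 23.3 = 4.7532 m, so the well at 4.16 m is 0.5932 m upgradient of the peak.
√(4πDt) = 2.827 m, giving peak height M/(n_e·A·√(4πDt)) = 4.71/(0.37 × 52.7 × 2.827) = 0.08544 kg/m³.
(x−vt)²/(4Dt) = (-0.5932)²/(4 × 0.0273 × 23.3) = 0.1383; exp(−0.1383) = 0.8708.
C = 0.08544 × 0.8708 = 0.0744 kg/m³.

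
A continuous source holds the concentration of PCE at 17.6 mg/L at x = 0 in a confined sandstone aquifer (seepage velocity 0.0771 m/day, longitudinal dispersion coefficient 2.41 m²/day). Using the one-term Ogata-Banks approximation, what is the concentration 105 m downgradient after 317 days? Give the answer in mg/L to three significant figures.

0.346 mg/L

For a continuous step input, C/C₀ ≈ ½·erfc((x−vt)/(2√(Dt))).
vt = 0.0771 × 317 = 24.4407 m and 2√(Dt) = 2√(2.41 × 317) = 55.28 m.
Argument (x−vt)/(2√(Dt)) = (105 − 24.4407)/55.28 = 1.457; ½·erfc(1.457) = 0.01967.
C = 17.6 × 0.01967 = 0.346 mg/L.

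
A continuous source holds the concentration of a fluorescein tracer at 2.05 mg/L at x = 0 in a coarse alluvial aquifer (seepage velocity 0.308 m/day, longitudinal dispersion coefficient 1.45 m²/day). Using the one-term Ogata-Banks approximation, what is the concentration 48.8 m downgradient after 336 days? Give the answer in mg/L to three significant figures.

1.97 mg/L

For a continuous step input, C/C₀ ≈ ½·erfc((x−vt)/(2√(Dt))).
vt = 0.308 × 336 = 103.488 m and 2√(Dt) = 2√(1.45 × 336) = 44.15 m.
Argument (x−vt)/(2√(Dt)) = (48.8 − 103.488)/44.15 = -1.239; ½·erfc(-1.239) = 0.9601.
C = 2.05 × 0.9601 = 1.97 mg/L.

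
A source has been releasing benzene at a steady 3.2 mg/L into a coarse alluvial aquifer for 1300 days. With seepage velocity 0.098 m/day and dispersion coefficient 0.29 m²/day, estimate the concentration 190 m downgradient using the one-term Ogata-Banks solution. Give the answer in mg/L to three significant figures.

For a continuous step input, C/C₀ ≈ ½·erfc((x−vt)/(2√(Dt))).
vt = 0.098 × 1300 = 127.4 m and 2√(Dt) = 2√(0.29 × 1300) = 38.83 m.
Argument (x−vt)/(2√(Dt)) = (190 − 127.4)/38.83 = 1.612; ½·erfc(1.612) = 0.01131.
C = 3.2 × 0.01131 = 0.0362 mg/L.

0.0362 mg/L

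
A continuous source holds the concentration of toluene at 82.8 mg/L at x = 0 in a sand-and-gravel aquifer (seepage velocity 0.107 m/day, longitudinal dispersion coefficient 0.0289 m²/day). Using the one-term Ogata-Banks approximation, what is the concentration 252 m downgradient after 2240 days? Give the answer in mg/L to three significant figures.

11.5 mg/L

For a continuous step input, C/C₀ ≈ ½·erfc((x−vt)/(2√(Dt))).
vt = 0.107 × 2240 = 239.68 m and 2√(Dt) = 2√(0.0289 × 2240) = 16.09 m.
Argument (x−vt)/(2√(Dt)) = (252 − 239.68)/16.09 = 0.7657; ½·erfc(0.7657) = 0.1394.
C = 82.8 × 0.1394 = 11.5 mg/L.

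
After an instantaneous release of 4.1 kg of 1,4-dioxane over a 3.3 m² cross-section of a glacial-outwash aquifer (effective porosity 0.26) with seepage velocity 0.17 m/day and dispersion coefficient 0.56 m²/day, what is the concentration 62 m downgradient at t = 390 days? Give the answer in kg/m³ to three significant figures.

0.0893 kg/m³

For an instantaneous plane source, C(x,t) = M/(n_e·A·√(4πDt)) · exp(−(x−vt)²/(4Dt)), with n_e·A the pore (flow) area.
Plume center vt = 0.17 × 390 = 66.3 m, so the well at 62 m is 4.3 m upgradient of the peak.
√(4πDt) = 52.39 m, giving peak height M/(n_e·A·√(4πDt)) = 4.1/(0.26 × 3.3 × 52.39) = 0.09121 kg/m³.
(x−vt)²/(4Dt) = (-4.3)²/(4 × 0.56 × 390) = 0.02117; exp(−0.02117) = 0.9791.
C = 0.09121 × 0.9791 = 0.0893 kg/m³.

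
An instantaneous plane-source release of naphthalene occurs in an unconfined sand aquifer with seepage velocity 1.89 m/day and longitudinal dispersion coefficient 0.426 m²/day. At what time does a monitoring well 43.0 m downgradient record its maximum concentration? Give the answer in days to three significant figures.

22.6 days

For the 1D instantaneous-source solution, setting ∂C/∂t = 0 at fixed x gives v²t² + 2Dt − x² = 0, so t = (√(D² + v²x²) − D)/v².
√(D² + v²x²) = √(0.426² + 1.89² × 43.0²) = 81.27; v² = 3.5721.
t = (81.27 − 0.426)/3.5721 = 22.6 days (vs. the pure-advection estimate x/v = 22.8 d).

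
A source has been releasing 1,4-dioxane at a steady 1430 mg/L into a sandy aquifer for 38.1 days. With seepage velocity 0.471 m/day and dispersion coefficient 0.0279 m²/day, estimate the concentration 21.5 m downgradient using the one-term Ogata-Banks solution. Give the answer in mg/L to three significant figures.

10.6 mg/L

For a continuous step input, C/C₀ ≈ ½·erfc((x−vt)/(2√(Dt))).
vt = 0.471 × 38.1 = 17.9451 m and 2√(Dt) = 2√(0.0279 × 38.1) = 2.062 m.
Argument (x−vt)/(2√(Dt)) = (21.5 − 17.9451)/2.062 = 1.724; ½·erfc(1.724) = 0.007382.
C = 1430 × 0.007382 = 10.6 mg/L.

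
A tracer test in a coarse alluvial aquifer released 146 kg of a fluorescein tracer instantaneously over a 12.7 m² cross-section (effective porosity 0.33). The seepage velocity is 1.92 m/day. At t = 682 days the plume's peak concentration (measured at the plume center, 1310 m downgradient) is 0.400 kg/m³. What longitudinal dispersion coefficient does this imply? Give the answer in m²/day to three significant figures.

At the plume center C_max = M/(n_e·A·√(4πDt)), so D = M²/(4πt·(n_e·A·C_max)²).
n_e·A·C_max = 0.33 × 12.7 × 0.400 = 1.676 kg/m.
D = 146²/(4π × 682 × 1.676²) = 0.885 m²/day.

0.885 m²/day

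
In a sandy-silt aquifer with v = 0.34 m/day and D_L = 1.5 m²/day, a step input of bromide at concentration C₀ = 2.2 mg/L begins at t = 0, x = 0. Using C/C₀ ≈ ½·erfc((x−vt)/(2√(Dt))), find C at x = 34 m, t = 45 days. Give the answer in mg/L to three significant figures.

0.118 mg/L

For a continuous step input, C/C₀ ≈ ½·erfc((x−vt)/(2√(Dt))).
vt = 0.34 × 45 = 15.3 m and 2√(Dt) = 2√(1.5 × 45) = 16.43 m.
Argument (x−vt)/(2√(Dt)) = (34 − 15.3)/16.43 = 1.138; ½·erfc(1.138) = 0.05377.
C = 2.2 × 0.05377 = 0.118 mg/L.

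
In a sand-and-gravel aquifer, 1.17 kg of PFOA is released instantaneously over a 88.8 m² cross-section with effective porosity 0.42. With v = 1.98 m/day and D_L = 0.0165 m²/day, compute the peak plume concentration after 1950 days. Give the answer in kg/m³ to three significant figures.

0.00156 kg/m³

The peak of an instantaneous 1D plume sits at x = vt; there the Gaussian factor is 1 and C_max = M/(n_e·A·√(4πDt)), where n_e·A is the pore area the mass is dissolved in.
√(4πDt) = √(4π × 0.0165 × 1950) = 20.11 m, so C_max = 1.17/(0.42 × 88.8 × 20.11) = 0.00156 kg/m³.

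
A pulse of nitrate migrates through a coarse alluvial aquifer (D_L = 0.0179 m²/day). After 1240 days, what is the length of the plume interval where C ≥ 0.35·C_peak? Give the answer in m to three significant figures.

The plume is Gaussian with σ = √(2Dt) = √(2 × 0.0179 × 1240) = 6.663 m.
C/C_peak = exp(−Δx²/(2σ²)) = 0.35 ⇒ Δx = σ·√(−2 ln 0.35) = 6.663 × 1.449 = 9.655 m.
Width = 2Δx = 19.3 m.

19.3 m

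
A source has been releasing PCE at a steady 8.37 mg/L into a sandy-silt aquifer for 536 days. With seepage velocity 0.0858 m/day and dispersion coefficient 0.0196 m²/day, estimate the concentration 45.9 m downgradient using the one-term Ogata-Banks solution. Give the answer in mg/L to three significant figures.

For a continuous step input, C/C₀ ≈ ½·erfc((x−vt)/(2√(Dt))).
vt = 0.0858 × 536 = 45.9888 m and 2√(Dt) = 2√(0.0196 × 536) = 6.482 m.
Argument (x−vt)/(2√(Dt)) = (45.9 − 45.9888)/6.482 = -0.01370; ½·erfc(-0.01370) = 0.5077.
C = 8.37 × 0.5077 = 4.25 mg/L.

4.25 mg/L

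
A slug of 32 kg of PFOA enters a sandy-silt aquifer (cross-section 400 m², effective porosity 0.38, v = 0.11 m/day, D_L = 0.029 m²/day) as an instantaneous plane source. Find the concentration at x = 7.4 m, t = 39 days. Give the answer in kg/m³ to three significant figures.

0.00658 kg/m³

For an instantaneous plane source, C(x,t) = M/(n_e·A·√(4πDt)) · exp(−(x−vt)²/(4Dt)), with n_e·A the pore (flow) area.
Plume center vt = 0.11 × 39 = 4.29 m, so the well at 7.4 m is 3.11 m downgradient of the peak.
√(4πDt) = 3.770 m, giving peak height M/(n_e·A·√(4πDt)) = 32/(0.38 × 400 × 3.770) = 0.05584 kg/m³.
(x−vt)²/(4Dt) = (3.11)²/(4 × 0.029 × 39) = 2.138; exp(−2.138) = 0.1179.
C = 0.05584 × 0.1179 = 0.00658 kg/m³.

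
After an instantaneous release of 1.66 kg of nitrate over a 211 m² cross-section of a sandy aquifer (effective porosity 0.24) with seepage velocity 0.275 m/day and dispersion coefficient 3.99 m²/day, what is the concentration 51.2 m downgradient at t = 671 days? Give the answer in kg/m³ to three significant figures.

For an instantaneous plane source, C(x,t) = M/(n_e·A·√(4πDt)) · exp(−(x−vt)²/(4Dt)), with n_e·A the pore (flow) area.
Plume center vt = 0.275 × 671 = 184.525 m, so the well at 51.2 m is 133.325 m upgradient of the peak.
√(4πDt) = 183.4 m, giving peak height M/(n_e·A·√(4πDt)) = 1.66/(0.24 × 211 × 183.4) = 0.0001787 kg/m³.
(x−vt)²/(4Dt) = (-133.325)²/(4 × 3.99 × 671) = 1.660; exp(−1.660) = 0.1901.
C = 0.0001787 × 0.1901 = 3.40e-05 kg/m³.

3.40e-05 kg/m³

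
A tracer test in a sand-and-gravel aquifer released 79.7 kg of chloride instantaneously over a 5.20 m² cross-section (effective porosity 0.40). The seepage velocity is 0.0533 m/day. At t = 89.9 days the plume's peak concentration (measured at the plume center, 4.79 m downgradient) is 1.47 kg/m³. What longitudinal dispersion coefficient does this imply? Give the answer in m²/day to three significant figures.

At the plume center C_max = M/(n_e·A·√(4πDt)), so D = M²/(4πt·(n_e·A·C_max)²).
n_e·A·C_max = 0.40 × 5.20 × 1.47 = 3.058 kg/m.
D = 79.7²/(4π × 89.9 × 3.058²) = 0.601 m²/day.

0.601 m²/day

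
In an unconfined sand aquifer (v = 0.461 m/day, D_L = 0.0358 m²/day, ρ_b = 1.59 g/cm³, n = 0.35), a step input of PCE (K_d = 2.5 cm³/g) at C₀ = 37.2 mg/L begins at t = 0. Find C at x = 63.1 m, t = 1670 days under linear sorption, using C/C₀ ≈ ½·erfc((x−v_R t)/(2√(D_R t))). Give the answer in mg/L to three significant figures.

Retardation factor R = 1 + ρ_b·K_d/n = 1 + 1.59 × 2.5/0.35 = 12.36.
Sorption retards both mechanisms: v_R = v/R = 0.03730 m/day, D_R = D/R = 0.002896 m²/day.
v_R·t = 0.03730 × 1670 = 62.291 m; 2√(D_R t) = 4.398 m; argument = (63.1 − 62.291)/4.398 = 0.1839.
C = C₀ × ½·erfc(0.1839) = 37.2 × 0.3974 = 14.8 mg/L.

14.8 mg/L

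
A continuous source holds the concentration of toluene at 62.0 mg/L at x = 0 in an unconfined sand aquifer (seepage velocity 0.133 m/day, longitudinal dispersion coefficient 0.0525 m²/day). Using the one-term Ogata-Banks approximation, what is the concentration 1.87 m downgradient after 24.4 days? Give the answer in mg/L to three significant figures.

49.9 mg/L

For a continuous step input, C/C₀ ≈ ½·erfc((x−vt)/(2√(Dt))).
vt = 0.133 × 24.4 = 3.2452 m and 2√(Dt) = 2√(0.0525 × 24.4) = 2.264 m.
Argument (x−vt)/(2√(Dt)) = (1.87 − 3.2452)/2.264 = -0.6074; ½·erfc(-0.6074) = 0.8048.
C = 62.0 × 0.8048 = 49.9 mg/L.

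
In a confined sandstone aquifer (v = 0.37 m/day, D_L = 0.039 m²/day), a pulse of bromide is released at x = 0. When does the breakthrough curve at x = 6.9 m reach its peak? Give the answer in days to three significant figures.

For the 1D instantaneous-source solution, setting ∂C/∂t = 0 at fixed x gives v²t² + 2Dt − x² = 0, so t = (√(D² + v²x²) − D)/v².
√(D² + v²x²) = √(0.039² + 0.37² × 6.9²) = 2.553; v² = 0.1369.
t = (2.553 − 0.039)/0.1369 = 18.4 days (vs. the pure-advection estimate x/v = 18.6 d).

18.4 days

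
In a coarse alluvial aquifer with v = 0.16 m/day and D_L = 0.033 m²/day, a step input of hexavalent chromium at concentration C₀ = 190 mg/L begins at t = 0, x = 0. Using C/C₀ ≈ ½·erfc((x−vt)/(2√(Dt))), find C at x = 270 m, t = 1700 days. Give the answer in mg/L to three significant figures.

For a continuous step input, C/C₀ ≈ ½·erfc((x−vt)/(2√(Dt))).
vt = 0.16 × 1700 = 272 m and 2√(Dt) = 2√(0.033 × 1700) = 14.98 m.
Argument (x−vt)/(2√(Dt)) = (270 − 272)/14.98 = -0.1335; ½·erfc(-0.1335) = 0.5749.
C = 190 × 0.5749 = 109 mg/L.

109 mg/L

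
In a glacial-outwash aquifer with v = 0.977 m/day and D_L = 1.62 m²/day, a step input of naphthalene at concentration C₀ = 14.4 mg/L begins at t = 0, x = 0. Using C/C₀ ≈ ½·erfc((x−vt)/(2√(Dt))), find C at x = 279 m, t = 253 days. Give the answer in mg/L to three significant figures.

1.92 mg/L

For a continuous step input, C/C₀ ≈ ½·erfc((x−vt)/(2√(Dt))).
vt = 0.977 × 253 = 247.181 m and 2√(Dt) = 2√(1.62 × 253) = 40.49 m.
Argument (x−vt)/(2√(Dt)) = (279 − 247.181)/40.49 = 0.7858; ½·erfc(0.7858) = 0.1332.
C = 14.4 × 0.1332 = 1.92 mg/L.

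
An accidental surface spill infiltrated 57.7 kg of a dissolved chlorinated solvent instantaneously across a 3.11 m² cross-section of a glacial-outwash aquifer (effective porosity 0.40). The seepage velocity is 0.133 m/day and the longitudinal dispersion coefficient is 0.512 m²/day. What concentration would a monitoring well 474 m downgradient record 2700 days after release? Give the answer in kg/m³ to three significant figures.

For an instantaneous plane source, C(x,t) = M/(n_e·A·√(4πDt)) · exp(−(x−vt)²/(4Dt)), with n_e·A the pore (flow) area.
Plume center vt = 0.133 × 2700 = 359.1 m, so the well at 474 m is 114.9 m downgradient of the peak.
√(4πDt) = 131.8 m, giving peak height M/(n_e·A·√(4πDt)) = 57.7/(0.40 × 3.11 × 131.8) = 0.3519 kg/m³.
(x−vt)²/(4Dt) = (114.9)²/(4 × 0.512 × 2700) = 2.388; exp(−2.388) = 0.09181.
C = 0.3519 × 0.09181 = 0.0323 kg/m³.

0.0323 kg/m³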